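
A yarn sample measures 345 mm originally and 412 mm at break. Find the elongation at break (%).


Formula: Elongation (%) = ((L_break - L0) / L0) * 100
Step 1: Extension = 412 - 345 = 67 mm
Step 2: Elongation = (67 / 345) * 100
Step 3: Elongation = 0.194203 * 100 = 19.4203% ≈ 19.4%

19.4%


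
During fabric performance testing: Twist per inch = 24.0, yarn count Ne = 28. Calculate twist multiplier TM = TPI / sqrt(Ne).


Formula: TM = TPI / sqrt(Ne)
Step 1: sqrt(Ne) = sqrt(28) = 5.2915
Step 2: TM = 24.0 / 5.2915 = 4.54

4.54 TM


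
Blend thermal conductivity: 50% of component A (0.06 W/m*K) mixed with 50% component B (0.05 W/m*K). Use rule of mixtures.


Formula: Blend property = (fraction_A * property_A) + (fraction_B * property_B)
Step 1: Contribution A = 50/100 * 0.06 W/m*K = 0.03 W/m*K
Step 2: Contribution B = 50/100 * 0.05 W/m*K = 0.025 W/m*K
Step 3: Blend thermal conductivity = 0.03 + 0.025 = 0.055 W/m*K

0.055 W/m*K


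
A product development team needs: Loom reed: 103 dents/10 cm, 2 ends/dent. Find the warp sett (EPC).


Formula: EPC = (dents per 10 cm * ends per dent) / 10
Step 1: Total ends per 10 cm = 103 * 2 = 206
Step 2: EPC = 206 / 10 = 20.6 ends/cm

20.6 ends/cm


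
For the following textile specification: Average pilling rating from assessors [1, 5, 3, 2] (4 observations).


Formula: Mean = sum / count
Sum = 1 + 5 + 3 + 2 = 11
Mean = 11 / 4 = 2.8

2.8


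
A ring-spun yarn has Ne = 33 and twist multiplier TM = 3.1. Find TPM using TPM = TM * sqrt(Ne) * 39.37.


Formula: TPM = TM * sqrt(Ne) * 39.37
Step 1: sqrt(Ne) = sqrt(33) = 5.7446
Step 2: TM * sqrt(Ne) = 3.1 * 5.7446 = 17.8083
Step 3: TPM = 17.8083 * 39.37 = 701 twists/m

701 twists/m


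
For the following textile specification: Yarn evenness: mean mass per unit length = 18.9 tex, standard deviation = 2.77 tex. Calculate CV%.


Formula: CV% = (standard deviation / mean) * 100
Step 1: Ratio = 2.77 / 18.9 = 0.146561
Step 2: CV% = 0.146561 * 100 = 14.6561% ≈ 14.7%

14.7%


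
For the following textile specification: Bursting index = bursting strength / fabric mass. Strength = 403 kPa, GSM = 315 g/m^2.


Formula: Bursting Index = Bursting Strength / Fabric GSM
BI = 403 kPa / 315 g/m^2
BI = 1.279 kPa/(g/m^2)

1.279 kPa/(g/m^2)


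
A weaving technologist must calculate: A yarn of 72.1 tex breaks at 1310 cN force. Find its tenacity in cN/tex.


Formula: Tenacity = Breaking force / Linear density
Tenacity = 1310 cN / 72.1 tex
Tenacity = 18.17 cN/tex

18.17 cN/tex


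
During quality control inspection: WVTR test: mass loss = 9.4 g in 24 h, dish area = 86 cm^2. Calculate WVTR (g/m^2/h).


Formula: WVTR = mass_loss / (area * time)
Step 1: Convert area: 86 cm^2 = 0.0086 m^2
Step 2: WVTR = 9.4 g / (0.0086 m^2 * 24 h)
Step 3: WVTR = 9.4 / 0.2064 = 45.5 g/m^2/h

45.5 g/m^2/h


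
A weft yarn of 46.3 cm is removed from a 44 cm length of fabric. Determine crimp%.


Formula: Crimp% = ((L_yarn - L_fabric) / L_fabric) * 100
Step 1: Extension = 46.3 - 44 = 2.3 cm
Step 2: Crimp% = (2.3 / 44) * 100
Step 3: Crimp% = 0.052273 * 100 = 5.2273% ≈ 5.2%

5.2%


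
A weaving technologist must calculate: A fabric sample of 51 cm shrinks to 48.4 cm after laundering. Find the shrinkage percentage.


Formula: Shrinkage% = ((L_before - L_after) / L_before) * 100
Step 1: Shrinkage = 51 - 48.4 = 2.6 cm
Step 2: Shrinkage% = (2.6 / 51) * 100
Step 3: Shrinkage% = 0.05098 * 100 = 5.098% ≈ 5.1%

5.1%


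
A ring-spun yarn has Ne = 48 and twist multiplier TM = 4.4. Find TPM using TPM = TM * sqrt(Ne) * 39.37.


Formula: TPM = TM * sqrt(Ne) * 39.37
Step 1: sqrt(Ne) = sqrt(48) = 6.9282
Step 2: TM * sqrt(Ne) = 4.4 * 6.9282 = 30.4841
Step 3: TPM = 30.4841 * 39.37 = 1200 twists/m

1200 twists/m


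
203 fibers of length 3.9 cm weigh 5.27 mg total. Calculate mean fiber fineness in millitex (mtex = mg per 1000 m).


Formula: fineness (mtex) = mass (mg) / total length (km) = (mass_mg / total_length_m) * 1000
Step 1: Convert fiber length: 3.9 cm = 0.039 m
Step 2: Total fiber length = 203 * 0.039 = 7.917 m
Step 3: Linear density = 5.27 mg / 7.917 m = 0.6657 mg/m
Step 4: fineness = 0.6657 * 1000 = 665.7 mtex

665.7 mtex


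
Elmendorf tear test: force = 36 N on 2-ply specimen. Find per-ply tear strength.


Formula: Per-ply strength = Total force / Number of plies
Per-ply = 36 N / 2
Per-ply = 18 N

18 N


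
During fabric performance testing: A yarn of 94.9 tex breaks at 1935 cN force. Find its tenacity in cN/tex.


Formula: Tenacity = Breaking force / Linear density
Tenacity = 1935 cN / 94.9 tex
Tenacity = 20.39 cN/tex

20.39 cN/tex


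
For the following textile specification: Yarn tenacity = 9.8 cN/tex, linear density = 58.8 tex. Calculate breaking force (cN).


Formula: Breaking force = Tenacity * Linear density
F = 9.8 cN/tex * 58.8 tex
F = 576.24 cN

576.24 cN


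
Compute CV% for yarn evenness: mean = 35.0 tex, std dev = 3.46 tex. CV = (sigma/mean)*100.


Formula: CV% = (standard deviation / mean) * 100
Step 1: Ratio = 3.46 / 35.0 = 0.098857
Step 2: CV% = 0.098857 * 100 = 9.8857% ≈ 9.9%

9.9%


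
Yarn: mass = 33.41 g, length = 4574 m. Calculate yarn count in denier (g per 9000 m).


Formula: den = (mass_g / length_m) * 9000
Substituting: den = (33.41 / 4574) * 9000
Intermediate: 33.41 / 4574 = 0.00730433 g/m
den = 0.00730433 * 9000 = 65.7 denier

65.7 denier


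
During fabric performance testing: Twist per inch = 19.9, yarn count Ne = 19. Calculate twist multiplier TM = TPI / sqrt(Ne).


Formula: TM = TPI / sqrt(Ne)
Step 1: sqrt(Ne) = sqrt(19) = 4.3589
Step 2: TM = 19.9 / 4.3589 = 4.57

4.57 TM


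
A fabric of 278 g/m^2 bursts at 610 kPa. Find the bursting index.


Formula: Bursting Index = Bursting Strength / Fabric GSM
BI = 610 kPa / 278 g/m^2
BI = 2.194 kPa/(g/m^2)

2.194 kPa/(g/m^2)


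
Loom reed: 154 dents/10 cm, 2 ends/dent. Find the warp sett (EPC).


Formula: EPC = (dents per 10 cm * ends per dent) / 10
Step 1: Total ends per 10 cm = 154 * 2 = 308
Step 2: EPC = 308 / 10 = 30.8 ends/cm

30.8 ends/cm


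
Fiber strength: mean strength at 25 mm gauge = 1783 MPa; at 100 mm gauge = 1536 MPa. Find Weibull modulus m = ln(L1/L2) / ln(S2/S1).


Formula: m = ln(L1/L2) / ln(S2/S1)
Step 1: ln(L1/L2) = ln(25/100) = -1.38629
Step 2: S2/S1 = 1536/1783 = 0.86147
Step 3: ln(S2/S1) = ln(0.86147) = -0.14912
Step 4: m = -1.38629 / -0.14912 = 9.30

9.30 (Weibull m)


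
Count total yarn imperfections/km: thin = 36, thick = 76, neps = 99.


Formula: Total = thin places + thick places + neps
Total = 36 + 76 + 99
Total = 211 imperfections/km

211 imperfections/km


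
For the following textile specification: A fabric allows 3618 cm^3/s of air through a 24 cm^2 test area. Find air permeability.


Formula: Air Permeability = Airflow / Test Area
AP = 3618 cm^3/s / 24 cm^2
AP = 150.8 cm^3/s/cm^2

150.8 cm^3/s/cm^2


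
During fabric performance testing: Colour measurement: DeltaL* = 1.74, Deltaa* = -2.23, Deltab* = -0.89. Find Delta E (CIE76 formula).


Formula: Delta E = sqrt(dL*^2 + da*^2 + db*^2)
Step 1: dL*^2 = 1.74^2 = 3.0276
Step 2: da*^2 = (-2.23)^2 = 4.9729
Step 3: db*^2 = (-0.89)^2 = 0.7921
Step 4: Sum = 3.0276 + 4.9729 + 0.7921 = 8.7926
Step 5: Delta E = sqrt(8.7926) = 2.97

2.97 Delta E


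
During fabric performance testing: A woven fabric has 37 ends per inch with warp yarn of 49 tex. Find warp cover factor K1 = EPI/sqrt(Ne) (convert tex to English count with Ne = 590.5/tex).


Formula: K1 = EPI / sqrt(Ne), with Ne = 590.5 / tex_warp
Step 1: Ne = 590.5 / 49 = 12.051
Step 2: sqrt(Ne) = sqrt(12.051) = 3.4715
Step 3: K1 = 37 / 3.4715 = 10.7

10.7


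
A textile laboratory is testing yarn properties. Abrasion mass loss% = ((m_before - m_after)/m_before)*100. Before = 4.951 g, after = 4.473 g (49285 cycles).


Formula: Mass loss% = ((m_before - m_after) / m_before) * 100
Step 1: Mass loss = 4.951 - 4.473 = 0.478 g
Step 2: Ratio = 0.478 / 4.951 = 0.0965462
Step 3: Mass loss% = 0.0965462 * 100 = 9.65462% ≈ 9.65%

9.65%


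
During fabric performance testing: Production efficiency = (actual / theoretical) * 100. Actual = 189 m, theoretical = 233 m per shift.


Formula: Efficiency% = (Actual output / Theoretical output) * 100
Efficiency% = (189 / 233) * 100
Efficiency% = 0.811159 * 100 = 81.1159% ≈ 81.1%

81.1%


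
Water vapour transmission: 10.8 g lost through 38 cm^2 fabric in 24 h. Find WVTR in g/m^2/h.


Formula: WVTR = mass_loss / (area * time)
Step 1: Convert area: 38 cm^2 = 0.0038 m^2
Step 2: WVTR = 10.8 g / (0.0038 m^2 * 24 h)
Step 3: WVTR = 10.8 / 0.0912 = 118.4 g/m^2/h

118.4 g/m^2/h


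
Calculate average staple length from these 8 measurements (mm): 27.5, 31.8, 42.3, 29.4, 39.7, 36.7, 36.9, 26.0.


Formula: Mean = sum of lengths / count
Sum = 27.5 + 31.8 + 42.3 + 29.4 + 39.7 + 36.7 + 36.9 + 26.0
Sum = 270.3 mm
Mean = 270.3 / 8 = 33.79 mm

33.79 mm


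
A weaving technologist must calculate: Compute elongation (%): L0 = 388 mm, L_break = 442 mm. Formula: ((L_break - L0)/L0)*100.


Formula: Elongation (%) = ((L_break - L0) / L0) * 100
Step 1: Extension = 442 - 388 = 54 mm
Step 2: Elongation = (54 / 388) * 100
Step 3: Elongation = 0.139175 * 100 = 13.9175% ≈ 13.9%

13.9%


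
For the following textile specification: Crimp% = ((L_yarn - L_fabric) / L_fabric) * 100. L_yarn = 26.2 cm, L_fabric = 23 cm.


Formula: Crimp% = ((L_yarn - L_fabric) / L_fabric) * 100
Step 1: Extension = 26.2 - 23 = 3.2 cm
Step 2: Crimp% = (3.2 / 23) * 100
Step 3: Crimp% = 0.13913 * 100 = 13.913% ≈ 13.9%

13.9%


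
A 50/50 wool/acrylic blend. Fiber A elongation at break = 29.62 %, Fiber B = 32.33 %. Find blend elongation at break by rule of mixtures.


Formula: Blend property = (fraction_A * property_A) + (fraction_B * property_B)
Step 1: Contribution A = 50/100 * 29.62 % = 14.81 %
Step 2: Contribution B = 50/100 * 32.33 % = 16.165 %
Step 3: Blend elongation at break = 14.81 + 16.165 = 30.975 %

30.975 %


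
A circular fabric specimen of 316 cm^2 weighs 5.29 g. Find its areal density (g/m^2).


Formula: GSM = mass_g / area_m2
Step 1: Convert area: 316 cm^2 = 316 / 10000 = 0.0316 m^2
Step 2: GSM = 5.29 g / 0.0316 m^2 = 167.4 g/m^2

167.4 g/m^2


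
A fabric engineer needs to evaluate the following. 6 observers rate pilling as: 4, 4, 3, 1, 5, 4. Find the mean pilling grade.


Formula: Mean = sum / count
Sum = 4 + 4 + 3 + 1 + 5 + 4 = 21
Mean = 21 / 6 = 3.5

3.5


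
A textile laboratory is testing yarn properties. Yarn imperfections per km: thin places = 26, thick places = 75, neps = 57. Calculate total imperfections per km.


Formula: Total = thin places + thick places + neps
Total = 26 + 75 + 57
Total = 158 imperfections/km

158 imperfections/km


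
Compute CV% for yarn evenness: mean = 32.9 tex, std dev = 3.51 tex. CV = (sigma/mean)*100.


Formula: CV% = (standard deviation / mean) * 100
Step 1: Ratio = 3.51 / 32.9 = 0.106687
Step 2: CV% = 0.106687 * 100 = 10.6687% ≈ 10.7%

10.7%


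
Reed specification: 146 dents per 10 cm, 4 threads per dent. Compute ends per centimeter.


Formula: EPC = (dents per 10 cm * ends per dent) / 10
Step 1: Total ends per 10 cm = 146 * 4 = 584
Step 2: EPC = 584 / 10 = 58.4 ends/cm

58.4 ends/cm


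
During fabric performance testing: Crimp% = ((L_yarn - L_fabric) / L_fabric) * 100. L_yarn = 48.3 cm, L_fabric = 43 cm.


Formula: Crimp% = ((L_yarn - L_fabric) / L_fabric) * 100
Step 1: Extension = 48.3 - 43 = 5.3 cm
Step 2: Crimp% = (5.3 / 43) * 100
Step 3: Crimp% = 0.123256 * 100 = 12.3256% ≈ 12.3%

12.3%


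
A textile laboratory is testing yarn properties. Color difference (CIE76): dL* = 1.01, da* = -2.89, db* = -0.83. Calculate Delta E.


Formula: Delta E = sqrt(dL*^2 + da*^2 + db*^2)
Step 1: dL*^2 = 1.01^2 = 1.0201
Step 2: da*^2 = (-2.89)^2 = 8.3521
Step 3: db*^2 = (-0.83)^2 = 0.6889
Step 4: Sum = 1.0201 + 8.3521 + 0.6889 = 10.0611
Step 5: Delta E = sqrt(10.0611) = 3.17

3.17 Delta E


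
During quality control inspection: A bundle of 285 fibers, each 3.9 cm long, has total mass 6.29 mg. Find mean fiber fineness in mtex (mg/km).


Formula: fineness (mtex) = mass (mg) / total length (km) = (mass_mg / total_length_m) * 1000
Step 1: Convert fiber length: 3.9 cm = 0.039 m
Step 2: Total fiber length = 285 * 0.039 = 11.115 m
Step 3: Linear density = 6.29 mg / 11.115 m = 0.5659 mg/m
Step 4: fineness = 0.5659 * 1000 = 565.9 mtex

565.9 mtex


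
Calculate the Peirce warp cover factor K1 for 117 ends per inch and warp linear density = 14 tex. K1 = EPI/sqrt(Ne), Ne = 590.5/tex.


Formula: K1 = EPI / sqrt(Ne), with Ne = 590.5 / tex_warp
Step 1: Ne = 590.5 / 14 = 42.179
Step 2: sqrt(Ne) = sqrt(42.179) = 6.4945
Step 3: K1 = 117 / 6.4945 = 18.0

18.0


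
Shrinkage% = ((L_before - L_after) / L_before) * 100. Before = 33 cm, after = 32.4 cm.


Formula: Shrinkage% = ((L_before - L_after) / L_before) * 100
Step 1: Shrinkage = 33 - 32.4 = 0.6 cm
Step 2: Shrinkage% = (0.6 / 33) * 100
Step 3: Shrinkage% = 0.018182 * 100 = 1.8182% ≈ 1.8%

1.8%


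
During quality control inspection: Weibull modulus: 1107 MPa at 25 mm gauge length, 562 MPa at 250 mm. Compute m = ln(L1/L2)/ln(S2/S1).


Formula: m = ln(L1/L2) / ln(S2/S1)
Step 1: ln(L1/L2) = ln(25/250) = -2.30259
Step 2: S2/S1 = 562/1107 = 0.50768
Step 3: ln(S2/S1) = ln(0.50768) = -0.67790
Step 4: m = -2.30259 / -0.67790 = 3.40

3.40 (Weibull m)


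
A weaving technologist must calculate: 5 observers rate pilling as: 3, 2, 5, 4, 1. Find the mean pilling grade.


Formula: Mean = sum / count
Sum = 3 + 2 + 5 + 4 + 1 = 15
Mean = 15 / 5 = 3.0

3.0


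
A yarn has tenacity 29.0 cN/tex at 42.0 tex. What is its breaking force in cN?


Formula: Breaking force = Tenacity * Linear density
F = 29.0 cN/tex * 42.0 tex
F = 1218.00 cN

1218.00 cN


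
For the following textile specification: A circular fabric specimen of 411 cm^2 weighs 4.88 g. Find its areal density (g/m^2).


Formula: GSM = mass_g / area_m2
Step 1: Convert area: 411 cm^2 = 411 / 10000 = 0.0411 m^2
Step 2: GSM = 4.88 g / 0.0411 m^2 = 118.7 g/m^2

118.7 g/m^2


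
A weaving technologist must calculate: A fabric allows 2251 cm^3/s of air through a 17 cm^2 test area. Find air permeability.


Formula: Air Permeability = Airflow / Test Area
AP = 2251 cm^3/s / 17 cm^2
AP = 132.4 cm^3/s/cm^2

132.4 cm^3/s/cm^2


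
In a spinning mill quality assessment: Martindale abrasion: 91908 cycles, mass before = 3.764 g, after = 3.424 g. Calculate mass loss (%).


Formula: Mass loss% = ((m_before - m_after) / m_before) * 100
Step 1: Mass loss = 3.764 - 3.424 = 0.34 g
Step 2: Ratio = 0.34 / 3.764 = 0.0903294
Step 3: Mass loss% = 0.0903294 * 100 = 9.03294% ≈ 9.03%

9.03%


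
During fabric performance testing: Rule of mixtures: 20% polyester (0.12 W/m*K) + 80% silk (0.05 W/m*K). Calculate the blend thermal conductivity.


Formula: Blend property = (fraction_A * property_A) + (fraction_B * property_B)
Step 1: Contribution A = 20/100 * 0.12 W/m*K = 0.024 W/m*K
Step 2: Contribution B = 80/100 * 0.05 W/m*K = 0.04 W/m*K
Step 3: Blend thermal conductivity = 0.024 + 0.04 = 0.064 W/m*K

0.064 W/m*K


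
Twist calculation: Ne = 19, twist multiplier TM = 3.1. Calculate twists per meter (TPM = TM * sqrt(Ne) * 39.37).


Formula: TPM = TM * sqrt(Ne) * 39.37
Step 1: sqrt(Ne) = sqrt(19) = 4.3589
Step 2: TM * sqrt(Ne) = 3.1 * 4.3589 = 13.5126
Step 3: TPM = 13.5126 * 39.37 = 532 twists/m

532 twists/m


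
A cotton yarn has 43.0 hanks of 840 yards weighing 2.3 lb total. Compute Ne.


Formula: Ne = hanks / mass_lb
Substituting: Ne = 43.0 / 2.3
Ne = 18.7

18.7 Ne


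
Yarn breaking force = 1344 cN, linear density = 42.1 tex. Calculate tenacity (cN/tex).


Formula: Tenacity = Breaking force / Linear density
Tenacity = 1344 cN / 42.1 tex
Tenacity = 31.92 cN/tex

31.92 cN/tex


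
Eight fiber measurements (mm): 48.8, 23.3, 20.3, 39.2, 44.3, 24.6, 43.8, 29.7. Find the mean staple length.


Formula: Mean = sum of lengths / count
Sum = 48.8 + 23.3 + 20.3 + 39.2 + 44.3 + 24.6 + 43.8 + 29.7
Sum = 274.0 mm
Mean = 274.0 / 8 = 34.25 mm

34.25 mm


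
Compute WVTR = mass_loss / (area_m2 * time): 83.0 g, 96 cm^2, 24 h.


Formula: WVTR = mass_loss / (area * time)
Step 1: Convert area: 96 cm^2 = 0.0096 m^2
Step 2: WVTR = 83.0 g / (0.0096 m^2 * 24 h)
Step 3: WVTR = 83.0 / 0.2304 = 360.2 g/m^2/h

360.2 g/m^2/h


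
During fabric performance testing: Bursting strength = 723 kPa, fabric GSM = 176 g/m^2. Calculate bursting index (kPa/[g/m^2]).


Formula: Bursting Index = Bursting Strength / Fabric GSM
BI = 723 kPa / 176 g/m^2
BI = 4.108 kPa/(g/m^2)

4.108 kPa/(g/m^2)


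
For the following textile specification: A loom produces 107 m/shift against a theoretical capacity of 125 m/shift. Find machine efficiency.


Formula: Efficiency% = (Actual output / Theoretical output) * 100
Efficiency% = (107 / 125) * 100
Efficiency% = 0.856 * 100 = 85.6%

85.6%


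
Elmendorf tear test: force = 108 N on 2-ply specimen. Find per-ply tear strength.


Formula: Per-ply strength = Total force / Number of plies
Per-ply = 108 N / 2
Per-ply = 54 N

54 N


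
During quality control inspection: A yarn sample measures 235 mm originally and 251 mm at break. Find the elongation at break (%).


Formula: Elongation (%) = ((L_break - L0) / L0) * 100
Step 1: Extension = 251 - 235 = 16 mm
Step 2: Elongation = (16 / 235) * 100
Step 3: Elongation = 0.068085 * 100 = 6.8085% ≈ 6.8%

6.8%


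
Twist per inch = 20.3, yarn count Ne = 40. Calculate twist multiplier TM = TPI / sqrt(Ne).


Formula: TM = TPI / sqrt(Ne)
Step 1: sqrt(Ne) = sqrt(40) = 6.3246
Step 2: TM = 20.3 / 6.3246 = 3.21

3.21 TM


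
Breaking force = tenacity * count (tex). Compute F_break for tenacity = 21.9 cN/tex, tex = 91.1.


Formula: Breaking force = Tenacity * Linear density
F = 21.9 cN/tex * 91.1 tex
F = 1995.09 cN

1995.09 cN


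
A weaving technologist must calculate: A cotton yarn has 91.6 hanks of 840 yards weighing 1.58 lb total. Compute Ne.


Formula: Ne = hanks / mass_lb
Substituting: Ne = 91.6 / 1.58
Ne = 58.0

58.0 Ne


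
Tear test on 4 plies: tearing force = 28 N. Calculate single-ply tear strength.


Formula: Per-ply strength = Total force / Number of plies
Per-ply = 28 N / 4
Per-ply = 7 N

7 N


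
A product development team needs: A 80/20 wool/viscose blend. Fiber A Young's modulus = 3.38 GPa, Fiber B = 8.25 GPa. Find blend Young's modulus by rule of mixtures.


Formula: Blend property = (fraction_A * property_A) + (fraction_B * property_B)
Step 1: Contribution A = 80/100 * 3.38 GPa = 2.704 GPa
Step 2: Contribution B = 20/100 * 8.25 GPa = 1.65 GPa
Step 3: Blend Young's modulus = 2.704 + 1.65 = 4.354 GPa

4.354 GPa


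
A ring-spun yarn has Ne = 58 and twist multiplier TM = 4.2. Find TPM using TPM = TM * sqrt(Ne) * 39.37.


Formula: TPM = TM * sqrt(Ne) * 39.37
Step 1: sqrt(Ne) = sqrt(58) = 7.6158
Step 2: TM * sqrt(Ne) = 4.2 * 7.6158 = 31.9864
Step 3: TPM = 31.9864 * 39.37 = 1259 twists/m

1259 twists/m


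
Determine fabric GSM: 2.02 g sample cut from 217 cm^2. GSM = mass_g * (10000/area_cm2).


Formula: GSM = mass_g / area_m2
Step 1: Convert area: 217 cm^2 = 217 / 10000 = 0.0217 m^2
Step 2: GSM = 2.02 g / 0.0217 m^2 = 93.1 g/m^2

93.1 g/m^2


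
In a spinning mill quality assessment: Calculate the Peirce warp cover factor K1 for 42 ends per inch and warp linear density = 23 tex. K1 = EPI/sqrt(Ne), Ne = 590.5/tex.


Formula: K1 = EPI / sqrt(Ne), with Ne = 590.5 / tex_warp
Step 1: Ne = 590.5 / 23 = 25.674
Step 2: sqrt(Ne) = sqrt(25.674) = 5.067
Step 3: K1 = 42 / 5.067 = 8.3

8.3


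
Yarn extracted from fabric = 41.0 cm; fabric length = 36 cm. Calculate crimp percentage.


Formula: Crimp% = ((L_yarn - L_fabric) / L_fabric) * 100
Step 1: Extension = 41.0 - 36 = 5.0 cm
Step 2: Crimp% = (5.0 / 36) * 100
Step 3: Crimp% = 0.138889 * 100 = 13.8889% ≈ 13.9%

13.9%


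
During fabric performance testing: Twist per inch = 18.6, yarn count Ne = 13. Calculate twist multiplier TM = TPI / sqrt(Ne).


Formula: TM = TPI / sqrt(Ne)
Step 1: sqrt(Ne) = sqrt(13) = 3.6056
Step 2: TM = 18.6 / 3.6056 = 5.16

5.16 TM


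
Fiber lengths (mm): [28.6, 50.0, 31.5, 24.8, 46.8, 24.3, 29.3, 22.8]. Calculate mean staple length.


Formula: Mean = sum of lengths / count
Sum = 28.6 + 50.0 + 31.5 + 24.8 + 46.8 + 24.3 + 29.3 + 22.8
Sum = 258.1 mm
Mean = 258.1 / 8 = 32.26 mm

32.26 mm


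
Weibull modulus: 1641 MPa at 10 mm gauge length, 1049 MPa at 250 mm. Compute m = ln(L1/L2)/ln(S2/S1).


Formula: m = ln(L1/L2) / ln(S2/S1)
Step 1: ln(L1/L2) = ln(10/250) = -3.21888
Step 2: S2/S1 = 1049/1641 = 0.63924
Step 3: ln(S2/S1) = ln(0.63924) = -0.44748
Step 4: m = -3.21888 / -0.44748 = 7.19

7.19 (Weibull m)


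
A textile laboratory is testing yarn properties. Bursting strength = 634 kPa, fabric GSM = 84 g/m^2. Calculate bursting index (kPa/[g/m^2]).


Formula: Bursting Index = Bursting Strength / Fabric GSM
BI = 634 kPa / 84 g/m^2
BI = 7.548 kPa/(g/m^2)

7.548 kPa/(g/m^2)


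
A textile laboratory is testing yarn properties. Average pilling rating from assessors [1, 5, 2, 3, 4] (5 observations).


Formula: Mean = sum / count
Sum = 1 + 5 + 2 + 3 + 4 = 15
Mean = 15 / 5 = 3.0

3.0


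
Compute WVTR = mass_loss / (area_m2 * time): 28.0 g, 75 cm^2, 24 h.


Formula: WVTR = mass_loss / (area * time)
Step 1: Convert area: 75 cm^2 = 0.0075 m^2
Step 2: WVTR = 28.0 g / (0.0075 m^2 * 24 h)
Step 3: WVTR = 28.0 / 0.18 = 155.6 g/m^2/h

155.6 g/m^2/h


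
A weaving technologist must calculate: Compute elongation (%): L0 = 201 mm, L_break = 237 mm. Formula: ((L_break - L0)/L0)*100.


Formula: Elongation (%) = ((L_break - L0) / L0) * 100
Step 1: Extension = 237 - 201 = 36 mm
Step 2: Elongation = (36 / 201) * 100
Step 3: Elongation = 0.179104 * 100 = 17.9104% ≈ 17.9%

17.9%


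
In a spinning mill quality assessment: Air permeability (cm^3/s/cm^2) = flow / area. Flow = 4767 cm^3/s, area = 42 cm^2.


Formula: Air Permeability = Airflow / Test Area
AP = 4767 cm^3/s / 42 cm^2
AP = 113.5 cm^3/s/cm^2

113.5 cm^3/s/cm^2


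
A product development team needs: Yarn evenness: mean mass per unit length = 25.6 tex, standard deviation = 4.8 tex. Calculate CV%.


Formula: CV% = (standard deviation / mean) * 100
Step 1: Ratio = 4.8 / 25.6 = 0.1875
Step 2: CV% = 0.1875 * 100 = 18.75% ≈ 18.8%

18.8%


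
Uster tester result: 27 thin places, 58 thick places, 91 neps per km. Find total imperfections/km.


Formula: Total = thin places + thick places + neps
Total = 27 + 58 + 91
Total = 176 imperfections/km

176 imperfections/km


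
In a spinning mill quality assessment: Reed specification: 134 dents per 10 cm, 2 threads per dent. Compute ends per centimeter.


Formula: EPC = (dents per 10 cm * ends per dent) / 10
Step 1: Total ends per 10 cm = 134 * 2 = 268
Step 2: EPC = 268 / 10 = 26.8 ends/cm

26.8 ends/cm


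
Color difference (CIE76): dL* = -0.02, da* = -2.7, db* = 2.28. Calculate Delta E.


Formula: Delta E = sqrt(dL*^2 + da*^2 + db*^2)
Step 1: dL*^2 = (-0.02)^2 = 0.0004
Step 2: da*^2 = (-2.7)^2 = 7.29
Step 3: db*^2 = 2.28^2 = 5.1984
Step 4: Sum = 0.0004 + 7.29 + 5.1984 = 12.4888
Step 5: Delta E = sqrt(12.4888) = 3.53

3.53 Delta E


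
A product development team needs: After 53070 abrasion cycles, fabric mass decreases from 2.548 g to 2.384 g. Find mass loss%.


Formula: Mass loss% = ((m_before - m_after) / m_before) * 100
Step 1: Mass loss = 2.548 - 2.384 = 0.164 g
Step 2: Ratio = 0.164 / 2.548 = 0.0643642
Step 3: Mass loss% = 0.0643642 * 100 = 6.43642% ≈ 6.44%

6.44%


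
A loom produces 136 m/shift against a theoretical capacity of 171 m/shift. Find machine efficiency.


Formula: Efficiency% = (Actual output / Theoretical output) * 100
Efficiency% = (136 / 171) * 100
Efficiency% = 0.795322 * 100 = 79.5322% ≈ 79.5%

79.5%


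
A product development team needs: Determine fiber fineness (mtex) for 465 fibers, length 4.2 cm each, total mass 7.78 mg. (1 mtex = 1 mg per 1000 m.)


Formula: fineness (mtex) = mass (mg) / total length (km) = (mass_mg / total_length_m) * 1000
Step 1: Convert fiber length: 4.2 cm = 0.042 m
Step 2: Total fiber length = 465 * 0.042 = 19.53 m
Step 3: Linear density = 7.78 mg / 19.53 m = 0.3984 mg/m
Step 4: fineness = 0.3984 * 1000 = 398.4 mtex

398.4 mtex


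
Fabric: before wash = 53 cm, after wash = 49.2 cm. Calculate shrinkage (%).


Formula: Shrinkage% = ((L_before - L_after) / L_before) * 100
Step 1: Shrinkage = 53 - 49.2 = 3.8 cm
Step 2: Shrinkage% = (3.8 / 53) * 100
Step 3: Shrinkage% = 0.071698 * 100 = 7.1698% ≈ 7.2%

7.2%


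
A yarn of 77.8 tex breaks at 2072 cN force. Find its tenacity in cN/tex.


Formula: Tenacity = Breaking force / Linear density
Tenacity = 2072 cN / 77.8 tex
Tenacity = 26.63 cN/tex

26.63 cN/tex


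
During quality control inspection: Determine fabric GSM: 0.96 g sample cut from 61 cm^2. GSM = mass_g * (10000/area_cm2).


Formula: GSM = mass_g / area_m2
Step 1: Convert area: 61 cm^2 = 61 / 10000 = 0.0061 m^2
Step 2: GSM = 0.96 g / 0.0061 m^2 = 157.4 g/m^2

157.4 g/m^2


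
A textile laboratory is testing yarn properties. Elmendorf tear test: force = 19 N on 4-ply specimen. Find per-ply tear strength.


Formula: Per-ply strength = Total force / Number of plies
Per-ply = 19 N / 4
Per-ply = 4.75 N

4.75 N


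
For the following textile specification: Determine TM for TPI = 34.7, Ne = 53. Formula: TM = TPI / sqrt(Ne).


Formula: TM = TPI / sqrt(Ne)
Step 1: sqrt(Ne) = sqrt(53) = 7.2801
Step 2: TM = 34.7 / 7.2801 = 4.77

4.77 TM


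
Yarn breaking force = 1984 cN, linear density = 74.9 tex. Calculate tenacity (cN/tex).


Formula: Tenacity = Breaking force / Linear density
Tenacity = 1984 cN / 74.9 tex
Tenacity = 26.49 cN/tex

26.49 cN/tex


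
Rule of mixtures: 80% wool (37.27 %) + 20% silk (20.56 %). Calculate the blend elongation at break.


Formula: Blend property = (fraction_A * property_A) + (fraction_B * property_B)
Step 1: Contribution A = 80/100 * 37.27 % = 29.816 %
Step 2: Contribution B = 20/100 * 20.56 % = 4.112 %
Step 3: Blend elongation at break = 29.816 + 4.112 = 33.928 %

33.928 %


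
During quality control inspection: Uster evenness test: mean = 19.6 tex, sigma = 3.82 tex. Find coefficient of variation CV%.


Formula: CV% = (standard deviation / mean) * 100
Step 1: Ratio = 3.82 / 19.6 = 0.194898
Step 2: CV% = 0.194898 * 100 = 19.4898% ≈ 19.5%

19.5%


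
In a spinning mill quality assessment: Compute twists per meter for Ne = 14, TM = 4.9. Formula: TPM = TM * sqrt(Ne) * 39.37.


Formula: TPM = TM * sqrt(Ne) * 39.37
Step 1: sqrt(Ne) = sqrt(14) = 3.7417
Step 2: TM * sqrt(Ne) = 4.9 * 3.7417 = 18.3343
Step 3: TPM = 18.3343 * 39.37 = 722 twists/m

722 twists/m


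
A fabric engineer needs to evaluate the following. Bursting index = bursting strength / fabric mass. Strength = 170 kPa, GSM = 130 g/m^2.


Formula: Bursting Index = Bursting Strength / Fabric GSM
BI = 170 kPa / 130 g/m^2
BI = 1.308 kPa/(g/m^2)

1.308 kPa/(g/m^2)


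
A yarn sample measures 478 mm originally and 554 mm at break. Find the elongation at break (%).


Formula: Elongation (%) = ((L_break - L0) / L0) * 100
Step 1: Extension = 554 - 478 = 76 mm
Step 2: Elongation = (76 / 478) * 100
Step 3: Elongation = 0.158996 * 100 = 15.8996% ≈ 15.9%

15.9%


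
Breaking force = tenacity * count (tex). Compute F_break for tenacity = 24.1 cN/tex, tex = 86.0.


Formula: Breaking force = Tenacity * Linear density
F = 24.1 cN/tex * 86.0 tex
F = 2072.60 cN

2072.60 cN


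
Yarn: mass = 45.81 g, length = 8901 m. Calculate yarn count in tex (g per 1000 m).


Formula: Tex = (mass_g / length_m) * 1000
Substituting: Tex = (45.81 / 8901) * 1000
Intermediate: 45.81 / 8901 = 0.00514661 g/m
Tex = 0.00514661 * 1000 = 5.15 tex

5.15 tex


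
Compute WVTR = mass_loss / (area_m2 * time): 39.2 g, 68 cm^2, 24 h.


Formula: WVTR = mass_loss / (area * time)
Step 1: Convert area: 68 cm^2 = 0.0068 m^2
Step 2: WVTR = 39.2 g / (0.0068 m^2 * 24 h)
Step 3: WVTR = 39.2 / 0.1632 = 240.2 g/m^2/h

240.2 g/m^2/h


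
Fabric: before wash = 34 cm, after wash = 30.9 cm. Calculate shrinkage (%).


Formula: Shrinkage% = ((L_before - L_after) / L_before) * 100
Step 1: Shrinkage = 34 - 30.9 = 3.1 cm
Step 2: Shrinkage% = (3.1 / 34) * 100
Step 3: Shrinkage% = 0.091176 * 100 = 9.1176% ≈ 9.1%

9.1%


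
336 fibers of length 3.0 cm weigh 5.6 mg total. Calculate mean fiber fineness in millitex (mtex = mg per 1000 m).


Formula: fineness (mtex) = mass (mg) / total length (km) = (mass_mg / total_length_m) * 1000
Step 1: Convert fiber length: 3.0 cm = 0.03 m
Step 2: Total fiber length = 336 * 0.03 = 10.08 m
Step 3: Linear density = 5.6 mg / 10.08 m = 0.5556 mg/m
Step 4: fineness = 0.5556 * 1000 = 555.6 mtex

555.6 mtex


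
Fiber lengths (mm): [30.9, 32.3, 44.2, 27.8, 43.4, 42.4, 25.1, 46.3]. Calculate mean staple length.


Formula: Mean = sum of lengths / count
Sum = 30.9 + 32.3 + 44.2 + 27.8 + 43.4 + 42.4 + 25.1 + 46.3
Sum = 292.4 mm
Mean = 292.4 / 8 = 36.55 mm

36.55 mm


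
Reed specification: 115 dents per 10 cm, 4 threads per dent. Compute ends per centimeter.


Formula: EPC = (dents per 10 cm * ends per dent) / 10
Step 1: Total ends per 10 cm = 115 * 4 = 460
Step 2: EPC = 460 / 10 = 46.0 ends/cm

46.0 ends/cm


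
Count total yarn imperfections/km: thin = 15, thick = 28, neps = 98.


Formula: Total = thin places + thick places + neps
Total = 15 + 28 + 98
Total = 141 imperfections/km

141 imperfections/km


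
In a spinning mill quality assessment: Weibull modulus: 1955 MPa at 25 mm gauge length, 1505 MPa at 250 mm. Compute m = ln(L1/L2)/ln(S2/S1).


Formula: m = ln(L1/L2) / ln(S2/S1)
Step 1: ln(L1/L2) = ln(25/250) = -2.30259
Step 2: S2/S1 = 1505/1955 = 0.76982
Step 3: ln(S2/S1) = ln(0.76982) = -0.26160
Step 4: m = -2.30259 / -0.26160 = 8.80

8.80 (Weibull m)


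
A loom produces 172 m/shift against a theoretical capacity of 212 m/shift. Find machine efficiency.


Formula: Efficiency% = (Actual output / Theoretical output) * 100
Efficiency% = (172 / 212) * 100
Efficiency% = 0.811321 * 100 = 81.1321% ≈ 81.1%

81.1%


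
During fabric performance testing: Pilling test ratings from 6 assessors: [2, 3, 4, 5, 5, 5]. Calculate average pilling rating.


Formula: Mean = sum / count
Sum = 2 + 3 + 4 + 5 + 5 + 5 = 24
Mean = 24 / 6 = 4.0

4.0


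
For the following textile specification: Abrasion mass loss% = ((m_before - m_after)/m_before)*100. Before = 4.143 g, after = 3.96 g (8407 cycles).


Formula: Mass loss% = ((m_before - m_after) / m_before) * 100
Step 1: Mass loss = 4.143 - 3.96 = 0.183 g
Step 2: Ratio = 0.183 / 4.143 = 0.0441709
Step 3: Mass loss% = 0.0441709 * 100 = 4.41709% ≈ 4.42%

4.42%


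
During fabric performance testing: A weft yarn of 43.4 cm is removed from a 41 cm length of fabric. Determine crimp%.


Formula: Crimp% = ((L_yarn - L_fabric) / L_fabric) * 100
Step 1: Extension = 43.4 - 41 = 2.4 cm
Step 2: Crimp% = (2.4 / 41) * 100
Step 3: Crimp% = 0.058537 * 100 = 5.8537% ≈ 5.9%

5.9%


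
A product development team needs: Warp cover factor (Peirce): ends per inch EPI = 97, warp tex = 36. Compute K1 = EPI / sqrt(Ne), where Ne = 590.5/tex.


Formula: K1 = EPI / sqrt(Ne), with Ne = 590.5 / tex_warp
Step 1: Ne = 590.5 / 36 = 16.403
Step 2: sqrt(Ne) = sqrt(16.403) = 4.0501
Step 3: K1 = 97 / 4.0501 = 24.0

24.0


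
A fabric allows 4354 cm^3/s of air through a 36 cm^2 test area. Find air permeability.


Formula: Air Permeability = Airflow / Test Area
AP = 4354 cm^3/s / 36 cm^2
AP = 120.9 cm^3/s/cm^2

120.9 cm^3/s/cm^2


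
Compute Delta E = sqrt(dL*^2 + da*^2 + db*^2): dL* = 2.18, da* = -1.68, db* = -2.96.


Formula: Delta E = sqrt(dL*^2 + da*^2 + db*^2)
Step 1: dL*^2 = 2.18^2 = 4.7524
Step 2: da*^2 = (-1.68)^2 = 2.8224
Step 3: db*^2 = (-2.96)^2 = 8.7616
Step 4: Sum = 4.7524 + 2.8224 + 8.7616 = 16.3364
Step 5: Delta E = sqrt(16.3364) = 4.04

4.04 Delta E


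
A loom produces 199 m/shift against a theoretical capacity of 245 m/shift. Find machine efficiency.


Formula: Efficiency% = (Actual output / Theoretical output) * 100
Efficiency% = (199 / 245) * 100
Efficiency% = 0.812245 * 100 = 81.2245% ≈ 81.2%

81.2%


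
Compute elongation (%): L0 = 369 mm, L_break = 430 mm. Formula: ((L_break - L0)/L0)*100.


Formula: Elongation (%) = ((L_break - L0) / L0) * 100
Step 1: Extension = 430 - 369 = 61 mm
Step 2: Elongation = (61 / 369) * 100
Step 3: Elongation = 0.165312 * 100 = 16.5312% ≈ 16.5%

16.5%


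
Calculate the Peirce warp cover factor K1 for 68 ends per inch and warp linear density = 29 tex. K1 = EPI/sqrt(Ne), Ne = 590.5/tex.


Formula: K1 = EPI / sqrt(Ne), with Ne = 590.5 / tex_warp
Step 1: Ne = 590.5 / 29 = 20.362
Step 2: sqrt(Ne) = sqrt(20.362) = 4.5124
Step 3: K1 = 68 / 4.5124 = 15.1

15.1


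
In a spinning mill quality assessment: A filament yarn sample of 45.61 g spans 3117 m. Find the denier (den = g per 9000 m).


Formula: den = (mass_g / length_m) * 9000
Substituting: den = (45.61 / 3117) * 9000
Intermediate: 45.61 / 3117 = 0.01463266 g/m
den = 0.01463266 * 9000 = 131.7 denier

131.7 denier


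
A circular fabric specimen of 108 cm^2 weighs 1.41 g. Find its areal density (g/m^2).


Formula: GSM = mass_g / area_m2
Step 1: Convert area: 108 cm^2 = 108 / 10000 = 0.0108 m^2
Step 2: GSM = 1.41 g / 0.0108 m^2 = 130.6 g/m^2

130.6 g/m^2


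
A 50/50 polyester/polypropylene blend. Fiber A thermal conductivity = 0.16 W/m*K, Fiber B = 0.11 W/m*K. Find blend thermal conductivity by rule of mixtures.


Formula: Blend property = (fraction_A * property_A) + (fraction_B * property_B)
Step 1: Contribution A = 50/100 * 0.16 W/m*K = 0.08 W/m*K
Step 2: Contribution B = 50/100 * 0.11 W/m*K = 0.055 W/m*K
Step 3: Blend thermal conductivity = 0.08 + 0.055 = 0.135 W/m*K

0.135 W/m*K


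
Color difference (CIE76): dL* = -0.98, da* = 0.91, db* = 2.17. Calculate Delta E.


Formula: Delta E = sqrt(dL*^2 + da*^2 + db*^2)
Step 1: dL*^2 = (-0.98)^2 = 0.9604
Step 2: da*^2 = 0.91^2 = 0.8281
Step 3: db*^2 = 2.17^2 = 4.7089
Step 4: Sum = 0.9604 + 0.8281 + 4.7089 = 6.4974
Step 5: Delta E = sqrt(6.4974) = 2.55

2.55 Delta E


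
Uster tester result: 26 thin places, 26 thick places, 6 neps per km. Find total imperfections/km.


Formula: Total = thin places + thick places + neps
Total = 26 + 26 + 6
Total = 58 imperfections/km

58 imperfections/km


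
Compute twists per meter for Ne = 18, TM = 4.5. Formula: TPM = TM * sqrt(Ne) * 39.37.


Formula: TPM = TM * sqrt(Ne) * 39.37
Step 1: sqrt(Ne) = sqrt(18) = 4.2426
Step 2: TM * sqrt(Ne) = 4.5 * 4.2426 = 19.0917
Step 3: TPM = 19.0917 * 39.37 = 752 twists/m

752 twists/m


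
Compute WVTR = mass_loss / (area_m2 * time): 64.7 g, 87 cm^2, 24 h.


Formula: WVTR = mass_loss / (area * time)
Step 1: Convert area: 87 cm^2 = 0.0087 m^2
Step 2: WVTR = 64.7 g / (0.0087 m^2 * 24 h)
Step 3: WVTR = 64.7 / 0.2088 = 309.9 g/m^2/h

309.9 g/m^2/h


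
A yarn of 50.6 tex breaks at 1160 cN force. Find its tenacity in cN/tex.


Formula: Tenacity = Breaking force / Linear density
Tenacity = 1160 cN / 50.6 tex
Tenacity = 22.92 cN/tex

22.92 cN/tex


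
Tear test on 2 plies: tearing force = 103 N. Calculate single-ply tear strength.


Formula: Per-ply strength = Total force / Number of plies
Per-ply = 103 N / 2
Per-ply = 51.5 N

51.5 N


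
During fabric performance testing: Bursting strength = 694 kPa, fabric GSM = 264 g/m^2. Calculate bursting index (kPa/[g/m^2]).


Formula: Bursting Index = Bursting Strength / Fabric GSM
BI = 694 kPa / 264 g/m^2
BI = 2.629 kPa/(g/m^2)

2.629 kPa/(g/m^2)


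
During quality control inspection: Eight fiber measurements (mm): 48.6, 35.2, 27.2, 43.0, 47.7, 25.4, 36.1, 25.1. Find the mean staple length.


Formula: Mean = sum of lengths / count
Sum = 48.6 + 35.2 + 27.2 + 43.0 + 47.7 + 25.4 + 36.1 + 25.1
Sum = 288.3 mm
Mean = 288.3 / 8 = 36.04 mm

36.04 mm


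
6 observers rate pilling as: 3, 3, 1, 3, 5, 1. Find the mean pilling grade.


Formula: Mean = sum / count
Sum = 3 + 3 + 1 + 3 + 5 + 1 = 16
Mean = 16 / 6 = 2.7

2.7


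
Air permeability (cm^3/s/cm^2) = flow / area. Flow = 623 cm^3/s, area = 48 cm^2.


Formula: Air Permeability = Airflow / Test Area
AP = 623 cm^3/s / 48 cm^2
AP = 13.0 cm^3/s/cm^2

13.0 cm^3/s/cm^2


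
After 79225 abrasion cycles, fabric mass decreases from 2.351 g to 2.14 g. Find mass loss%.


Formula: Mass loss% = ((m_before - m_after) / m_before) * 100
Step 1: Mass loss = 2.351 - 2.14 = 0.211 g
Step 2: Ratio = 0.211 / 2.351 = 0.089749
Step 3: Mass loss% = 0.089749 * 100 = 8.9749% ≈ 8.97%

8.97%


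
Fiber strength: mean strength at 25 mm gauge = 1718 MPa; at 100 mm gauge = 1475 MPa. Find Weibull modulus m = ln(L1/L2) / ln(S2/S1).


Formula: m = ln(L1/L2) / ln(S2/S1)
Step 1: ln(L1/L2) = ln(25/100) = -1.38629
Step 2: S2/S1 = 1475/1718 = 0.85856
Step 3: ln(S2/S1) = ln(0.85856) = -0.15250
Step 4: m = -1.38629 / -0.15250 = 9.09

9.09 (Weibull m)


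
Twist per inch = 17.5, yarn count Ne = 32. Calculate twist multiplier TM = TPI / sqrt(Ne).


Formula: TM = TPI / sqrt(Ne)
Step 1: sqrt(Ne) = sqrt(32) = 5.6569
Step 2: TM = 17.5 / 5.6569 = 3.09

3.09 TM


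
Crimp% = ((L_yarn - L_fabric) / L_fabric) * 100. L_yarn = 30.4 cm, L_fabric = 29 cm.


Formula: Crimp% = ((L_yarn - L_fabric) / L_fabric) * 100
Step 1: Extension = 30.4 - 29 = 1.4 cm
Step 2: Crimp% = (1.4 / 29) * 100
Step 3: Crimp% = 0.048276 * 100 = 4.8276% ≈ 4.8%

4.8%


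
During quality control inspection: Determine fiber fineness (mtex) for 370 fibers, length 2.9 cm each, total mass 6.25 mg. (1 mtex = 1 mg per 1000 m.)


Formula: fineness (mtex) = mass (mg) / total length (km) = (mass_mg / total_length_m) * 1000
Step 1: Convert fiber length: 2.9 cm = 0.029 m
Step 2: Total fiber length = 370 * 0.029 = 10.73 m
Step 3: Linear density = 6.25 mg / 10.73 m = 0.5825 mg/m
Step 4: fineness = 0.5825 * 1000 = 582.5 mtex

582.5 mtex


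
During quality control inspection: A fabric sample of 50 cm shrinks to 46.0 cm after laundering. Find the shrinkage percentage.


Formula: Shrinkage% = ((L_before - L_after) / L_before) * 100
Step 1: Shrinkage = 50 - 46.0 = 4.0 cm
Step 2: Shrinkage% = (4.0 / 50) * 100
Step 3: Shrinkage% = 0.08 * 100 = 8.0%

8.0%


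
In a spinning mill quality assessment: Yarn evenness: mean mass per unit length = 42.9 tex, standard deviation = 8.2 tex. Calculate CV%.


Formula: CV% = (standard deviation / mean) * 100
Step 1: Ratio = 8.2 / 42.9 = 0.191142
Step 2: CV% = 0.191142 * 100 = 19.1142% ≈ 19.1%

19.1%


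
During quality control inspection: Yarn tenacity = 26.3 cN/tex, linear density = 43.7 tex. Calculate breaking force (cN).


Formula: Breaking force = Tenacity * Linear density
F = 26.3 cN/tex * 43.7 tex
F = 1149.31 cN

1149.31 cN


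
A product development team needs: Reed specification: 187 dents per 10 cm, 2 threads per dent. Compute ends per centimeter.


Formula: EPC = (dents per 10 cm * ends per dent) / 10
Step 1: Total ends per 10 cm = 187 * 2 = 374
Step 2: EPC = 374 / 10 = 37.4 ends/cm

37.4 ends/cm


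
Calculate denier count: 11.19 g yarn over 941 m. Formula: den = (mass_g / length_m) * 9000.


Formula: den = (mass_g / length_m) * 9000
Substituting: den = (11.19 / 941) * 9000
Intermediate: 11.19 / 941 = 0.0118916 g/m
den = 0.0118916 * 9000 = 107.0 denier

107.0 denier


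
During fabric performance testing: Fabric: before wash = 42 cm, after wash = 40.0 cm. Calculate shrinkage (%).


Formula: Shrinkage% = ((L_before - L_after) / L_before) * 100
Step 1: Shrinkage = 42 - 40.0 = 2.0 cm
Step 2: Shrinkage% = (2.0 / 42) * 100
Step 3: Shrinkage% = 0.047619 * 100 = 4.7619% ≈ 4.8%

4.8%


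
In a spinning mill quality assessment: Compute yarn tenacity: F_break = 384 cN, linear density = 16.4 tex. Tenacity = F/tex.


Formula: Tenacity = Breaking force / Linear density
Tenacity = 384 cN / 16.4 tex
Tenacity = 23.41 cN/tex

23.41 cN/tex
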